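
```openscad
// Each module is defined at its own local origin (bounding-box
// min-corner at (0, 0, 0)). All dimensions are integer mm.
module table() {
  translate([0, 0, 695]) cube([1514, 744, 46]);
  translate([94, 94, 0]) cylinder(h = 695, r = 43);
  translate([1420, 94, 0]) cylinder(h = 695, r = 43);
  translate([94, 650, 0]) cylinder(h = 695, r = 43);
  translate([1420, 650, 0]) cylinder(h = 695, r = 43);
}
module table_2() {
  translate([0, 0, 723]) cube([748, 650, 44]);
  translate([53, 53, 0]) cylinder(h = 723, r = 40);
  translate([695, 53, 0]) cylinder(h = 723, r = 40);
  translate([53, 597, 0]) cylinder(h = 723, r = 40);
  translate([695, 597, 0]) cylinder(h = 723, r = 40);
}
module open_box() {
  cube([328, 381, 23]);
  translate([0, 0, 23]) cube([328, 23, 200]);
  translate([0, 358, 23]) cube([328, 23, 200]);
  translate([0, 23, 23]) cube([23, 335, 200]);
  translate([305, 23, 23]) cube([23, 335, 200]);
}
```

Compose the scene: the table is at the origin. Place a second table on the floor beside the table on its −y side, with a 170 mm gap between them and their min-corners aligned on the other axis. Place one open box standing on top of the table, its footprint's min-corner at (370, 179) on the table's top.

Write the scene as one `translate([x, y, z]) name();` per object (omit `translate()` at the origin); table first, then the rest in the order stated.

table();
translate([0, -820, 0]) table_2();
translate([370, 179, 741]) open_box();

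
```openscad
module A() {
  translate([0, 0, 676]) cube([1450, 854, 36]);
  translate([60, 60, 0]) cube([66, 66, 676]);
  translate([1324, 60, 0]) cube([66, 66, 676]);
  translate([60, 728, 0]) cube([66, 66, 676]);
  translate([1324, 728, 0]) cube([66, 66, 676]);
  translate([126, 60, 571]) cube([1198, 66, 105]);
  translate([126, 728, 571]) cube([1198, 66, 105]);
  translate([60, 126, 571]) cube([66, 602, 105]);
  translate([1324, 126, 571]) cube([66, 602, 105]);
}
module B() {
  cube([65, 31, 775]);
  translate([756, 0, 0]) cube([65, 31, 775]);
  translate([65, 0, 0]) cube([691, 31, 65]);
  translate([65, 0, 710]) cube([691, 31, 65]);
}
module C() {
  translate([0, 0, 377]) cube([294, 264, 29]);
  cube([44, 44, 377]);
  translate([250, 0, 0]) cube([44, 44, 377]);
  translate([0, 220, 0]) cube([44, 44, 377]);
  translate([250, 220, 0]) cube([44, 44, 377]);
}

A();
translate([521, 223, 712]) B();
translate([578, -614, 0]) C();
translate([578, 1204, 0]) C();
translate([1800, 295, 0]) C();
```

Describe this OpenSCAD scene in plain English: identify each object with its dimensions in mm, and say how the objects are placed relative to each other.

A is a table with a 1450×854 mm rectangular top, 36 mm thick, top surface at z = 712 mm, supported by four 66×66 mm square legs, each inset 60 mm from the nearest pair of top edges, running from the floor. Four apron rails, 66 mm thick and 105 mm tall, run between adjacent legs with their top edges flush with the underside of the top and their outer faces flush with the legs' outer faces.

B is a picture frame with a 691×645 mm rectangular opening (x by z) and a uniform 65 mm border on every side. Frame depth is 31 mm along y. It is built from two vertical stiles running the full outside height and two horizontal rails spanning the gap between the stiles.

C is a four-legged stool. The seat is 294×264 mm, 29 mm thick, top at z = 406 mm. It stands on four square legs, each 44×44 mm in cross-section, from z = 0 to the seat underside, each flush with a corner of the seat.

The picture frame is on top of the table. Three stools sit around the table at the −y, +y, +x sides.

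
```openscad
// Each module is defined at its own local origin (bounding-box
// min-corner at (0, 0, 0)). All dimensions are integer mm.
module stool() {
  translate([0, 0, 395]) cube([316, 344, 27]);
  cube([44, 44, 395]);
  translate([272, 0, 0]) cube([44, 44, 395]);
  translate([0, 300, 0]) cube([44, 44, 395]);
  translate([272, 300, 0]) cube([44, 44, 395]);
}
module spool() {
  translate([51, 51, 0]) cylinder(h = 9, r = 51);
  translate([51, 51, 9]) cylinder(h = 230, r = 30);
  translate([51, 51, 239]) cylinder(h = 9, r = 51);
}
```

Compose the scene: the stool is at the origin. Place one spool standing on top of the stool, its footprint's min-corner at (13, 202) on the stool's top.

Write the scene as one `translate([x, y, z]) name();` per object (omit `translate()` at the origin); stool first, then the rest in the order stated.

stool();
translate([13, 202, 422]) spool();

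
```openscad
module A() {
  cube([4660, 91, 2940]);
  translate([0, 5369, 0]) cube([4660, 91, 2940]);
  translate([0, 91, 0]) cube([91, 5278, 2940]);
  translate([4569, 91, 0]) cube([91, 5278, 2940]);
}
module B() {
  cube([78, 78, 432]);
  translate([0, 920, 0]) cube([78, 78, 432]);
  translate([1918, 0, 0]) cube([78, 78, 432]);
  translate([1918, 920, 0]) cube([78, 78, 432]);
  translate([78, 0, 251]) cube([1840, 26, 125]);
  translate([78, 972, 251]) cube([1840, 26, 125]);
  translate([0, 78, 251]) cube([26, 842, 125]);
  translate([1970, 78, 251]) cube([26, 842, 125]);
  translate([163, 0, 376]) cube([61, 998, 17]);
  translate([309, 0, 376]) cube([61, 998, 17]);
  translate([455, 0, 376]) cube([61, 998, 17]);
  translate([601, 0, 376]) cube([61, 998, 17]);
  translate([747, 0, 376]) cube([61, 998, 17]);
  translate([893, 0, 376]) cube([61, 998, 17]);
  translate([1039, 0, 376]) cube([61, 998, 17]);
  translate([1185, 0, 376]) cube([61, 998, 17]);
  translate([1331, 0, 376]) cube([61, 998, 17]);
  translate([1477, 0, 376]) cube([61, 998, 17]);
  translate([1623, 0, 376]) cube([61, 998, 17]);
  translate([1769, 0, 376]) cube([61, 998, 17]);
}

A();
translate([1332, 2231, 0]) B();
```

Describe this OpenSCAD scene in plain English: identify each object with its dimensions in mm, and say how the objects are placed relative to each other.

A is a box-shaped house frame (walls only): outside footprint 4660×5460 mm, wall height 2940 mm, wall thickness 91 mm. The two y-facing walls run the full x-width; the two x-facing walls fit between the inner faces of the y-facing walls.

B is a bed frame 1996 mm long (x) by 998 mm wide (y). Four 78×78 mm corner posts, 432 mm tall, at the corners of the footprint. Four rails of 26 mm thickness and 125 mm height run between adjacent posts with their undersides at z = 251 mm, their outer faces flush with the outside of the frame (the two x-running rails run between the posts' inner faces; the two y-running rails run between the posts' inner faces). 12 slats, each 61 mm wide (x) and 17 mm thick, lie across the top of the two x-running rails, running the full 998 mm width of the frame in y; the slats are evenly spaced along x between the inner faces of the end posts with equal gaps (rounded down to the nearest mm) at the −x end and between each pair — any rounding remainder accumulates at the +x end.

The bed frame sits inside the house frame, centred.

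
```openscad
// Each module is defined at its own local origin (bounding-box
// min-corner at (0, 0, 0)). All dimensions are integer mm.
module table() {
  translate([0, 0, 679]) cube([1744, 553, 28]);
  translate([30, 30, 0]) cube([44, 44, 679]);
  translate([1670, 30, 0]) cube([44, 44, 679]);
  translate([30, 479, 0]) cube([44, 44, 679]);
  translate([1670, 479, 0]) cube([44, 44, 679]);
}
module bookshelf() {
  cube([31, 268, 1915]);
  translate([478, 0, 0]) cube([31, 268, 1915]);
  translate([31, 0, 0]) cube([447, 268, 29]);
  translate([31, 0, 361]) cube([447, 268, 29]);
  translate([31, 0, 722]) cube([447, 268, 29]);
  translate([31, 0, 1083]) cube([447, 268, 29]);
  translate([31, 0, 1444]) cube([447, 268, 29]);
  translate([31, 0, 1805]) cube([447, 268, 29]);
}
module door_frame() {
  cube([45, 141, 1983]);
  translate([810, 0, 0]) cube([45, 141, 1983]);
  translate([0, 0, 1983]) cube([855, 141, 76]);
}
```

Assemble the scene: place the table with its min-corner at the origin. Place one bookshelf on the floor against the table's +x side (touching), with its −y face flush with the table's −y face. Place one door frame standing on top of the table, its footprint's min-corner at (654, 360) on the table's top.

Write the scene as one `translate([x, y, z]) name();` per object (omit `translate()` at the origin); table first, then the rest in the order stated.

table();
translate([1744, 0, 0]) bookshelf();
translate([654, 360, 707]) door_frame();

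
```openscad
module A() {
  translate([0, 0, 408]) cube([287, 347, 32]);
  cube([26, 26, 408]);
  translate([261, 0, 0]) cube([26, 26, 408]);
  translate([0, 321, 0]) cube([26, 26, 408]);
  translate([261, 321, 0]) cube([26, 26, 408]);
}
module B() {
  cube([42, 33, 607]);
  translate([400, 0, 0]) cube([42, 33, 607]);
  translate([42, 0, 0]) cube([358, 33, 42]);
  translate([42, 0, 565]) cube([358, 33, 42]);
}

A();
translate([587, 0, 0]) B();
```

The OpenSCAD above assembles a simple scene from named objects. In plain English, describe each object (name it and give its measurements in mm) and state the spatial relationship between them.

A is a four-legged stool. The seat is 287×347 mm, 32 mm thick, top at z = 440 mm. It stands on four square legs, each 26×26 mm in cross-section, from z = 0 to the seat underside, each flush with a corner of the seat.

B is a picture frame with a 358×523 mm rectangular opening (x by z) and a uniform 42 mm border on every side. Frame depth is 33 mm along y. It is built from two vertical stiles running the full outside height and two horizontal rails spanning the gap between the stiles.

The picture frame is on the floor beside the stool on its +x side.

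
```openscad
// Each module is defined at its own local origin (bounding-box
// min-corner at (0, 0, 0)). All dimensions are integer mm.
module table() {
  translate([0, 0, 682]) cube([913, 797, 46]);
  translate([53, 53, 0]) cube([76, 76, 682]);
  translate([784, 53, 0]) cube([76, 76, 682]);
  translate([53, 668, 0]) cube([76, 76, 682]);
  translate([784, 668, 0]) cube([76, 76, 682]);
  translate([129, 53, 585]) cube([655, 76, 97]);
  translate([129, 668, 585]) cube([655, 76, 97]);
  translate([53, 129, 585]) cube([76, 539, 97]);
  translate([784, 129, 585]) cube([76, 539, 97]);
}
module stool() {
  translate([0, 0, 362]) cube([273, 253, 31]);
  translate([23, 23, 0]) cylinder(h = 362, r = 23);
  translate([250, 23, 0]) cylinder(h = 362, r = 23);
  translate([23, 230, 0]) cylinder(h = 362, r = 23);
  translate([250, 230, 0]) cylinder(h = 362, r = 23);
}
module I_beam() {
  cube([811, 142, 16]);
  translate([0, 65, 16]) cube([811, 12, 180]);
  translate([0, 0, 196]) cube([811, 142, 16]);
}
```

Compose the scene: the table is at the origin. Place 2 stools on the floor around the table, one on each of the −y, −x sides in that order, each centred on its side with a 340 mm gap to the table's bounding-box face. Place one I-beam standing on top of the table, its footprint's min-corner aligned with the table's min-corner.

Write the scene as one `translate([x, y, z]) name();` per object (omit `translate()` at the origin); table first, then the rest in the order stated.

table();
translate([320, -593, 0]) stool();
translate([-613, 272, 0]) stool();
translate([0, 0, 728]) I_beam();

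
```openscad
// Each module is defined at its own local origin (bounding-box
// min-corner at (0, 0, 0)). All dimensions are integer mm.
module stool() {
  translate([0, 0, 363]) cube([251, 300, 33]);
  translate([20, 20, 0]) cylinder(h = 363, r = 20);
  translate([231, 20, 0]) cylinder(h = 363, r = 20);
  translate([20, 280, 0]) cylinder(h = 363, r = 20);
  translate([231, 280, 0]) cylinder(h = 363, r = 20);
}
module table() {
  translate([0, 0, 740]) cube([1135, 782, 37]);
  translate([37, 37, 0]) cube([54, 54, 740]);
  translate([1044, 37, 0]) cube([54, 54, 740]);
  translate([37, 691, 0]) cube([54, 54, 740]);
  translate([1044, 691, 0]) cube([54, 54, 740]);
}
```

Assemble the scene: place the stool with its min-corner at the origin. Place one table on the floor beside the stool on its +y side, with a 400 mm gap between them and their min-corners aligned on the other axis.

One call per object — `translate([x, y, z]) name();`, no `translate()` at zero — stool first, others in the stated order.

stool();
translate([0, 700, 0]) table();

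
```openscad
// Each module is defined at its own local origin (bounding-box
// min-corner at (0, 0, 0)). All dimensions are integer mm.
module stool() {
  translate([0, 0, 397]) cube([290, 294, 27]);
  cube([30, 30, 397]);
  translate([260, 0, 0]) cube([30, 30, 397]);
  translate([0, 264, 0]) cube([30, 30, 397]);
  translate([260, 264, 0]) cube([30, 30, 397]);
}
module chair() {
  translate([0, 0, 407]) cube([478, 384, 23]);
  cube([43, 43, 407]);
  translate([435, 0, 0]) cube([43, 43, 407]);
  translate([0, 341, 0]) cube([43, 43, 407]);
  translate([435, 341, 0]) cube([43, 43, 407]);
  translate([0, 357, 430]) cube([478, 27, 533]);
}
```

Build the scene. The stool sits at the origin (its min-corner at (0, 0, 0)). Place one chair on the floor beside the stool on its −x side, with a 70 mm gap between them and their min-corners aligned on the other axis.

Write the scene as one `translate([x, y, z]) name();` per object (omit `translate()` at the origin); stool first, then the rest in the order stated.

stool();
translate([-548, 0, 0]) chair();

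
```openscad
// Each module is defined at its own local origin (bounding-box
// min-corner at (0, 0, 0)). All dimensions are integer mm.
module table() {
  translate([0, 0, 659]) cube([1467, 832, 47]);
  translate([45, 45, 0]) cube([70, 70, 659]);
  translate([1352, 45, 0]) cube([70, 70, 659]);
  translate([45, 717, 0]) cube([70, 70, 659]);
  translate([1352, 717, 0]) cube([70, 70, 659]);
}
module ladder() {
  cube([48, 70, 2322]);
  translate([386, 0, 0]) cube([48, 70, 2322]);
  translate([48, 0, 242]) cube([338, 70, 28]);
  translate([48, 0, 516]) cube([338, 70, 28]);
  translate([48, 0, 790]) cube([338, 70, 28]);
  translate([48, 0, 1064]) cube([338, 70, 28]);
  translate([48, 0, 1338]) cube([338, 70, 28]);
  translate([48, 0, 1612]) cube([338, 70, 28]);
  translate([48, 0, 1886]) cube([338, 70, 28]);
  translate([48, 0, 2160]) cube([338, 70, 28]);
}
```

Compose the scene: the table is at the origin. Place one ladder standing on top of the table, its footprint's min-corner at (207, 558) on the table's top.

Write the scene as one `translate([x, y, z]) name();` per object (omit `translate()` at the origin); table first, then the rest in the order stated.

table();
translate([207, 558, 706]) ladder();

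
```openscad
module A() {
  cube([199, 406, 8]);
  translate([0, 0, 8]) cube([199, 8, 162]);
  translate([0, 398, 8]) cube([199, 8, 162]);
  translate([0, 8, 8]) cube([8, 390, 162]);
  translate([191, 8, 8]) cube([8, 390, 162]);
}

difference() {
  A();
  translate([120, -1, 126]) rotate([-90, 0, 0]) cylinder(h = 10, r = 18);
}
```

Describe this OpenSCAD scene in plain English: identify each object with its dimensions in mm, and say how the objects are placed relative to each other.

A is an open-topped rectangular box: outside dimensions 199×406×170 mm, with a uniform wall and base thickness of 8 mm. The base is a full 199×406 slab on the floor; four walls sit on top of the base. The front and back walls (the −y and +y sides) span the full width; the two side walls fit between them.

The open box has a circular hole of radius 18 mm through its front wall, centred at (x = 120, z = 126).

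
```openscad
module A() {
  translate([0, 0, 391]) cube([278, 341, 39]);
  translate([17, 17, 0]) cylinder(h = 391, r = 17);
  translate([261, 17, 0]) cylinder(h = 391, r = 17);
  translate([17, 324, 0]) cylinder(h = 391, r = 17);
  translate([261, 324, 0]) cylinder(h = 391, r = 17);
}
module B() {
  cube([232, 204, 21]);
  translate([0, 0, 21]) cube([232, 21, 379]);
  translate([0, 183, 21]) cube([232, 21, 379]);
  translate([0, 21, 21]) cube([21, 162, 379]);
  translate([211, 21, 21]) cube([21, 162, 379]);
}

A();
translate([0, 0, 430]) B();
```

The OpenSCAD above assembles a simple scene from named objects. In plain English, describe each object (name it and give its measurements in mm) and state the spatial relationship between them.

A is a simple wooden stool: a rectangular seat 278 mm (x) by 341 mm (y), 39 mm thick, top face at z = 430 mm, on four round legs, each 34 mm in diameter. The legs rest on z = 0, each leg's axis is inset half a diameter from the nearest pair of seat edges (so the leg's bounding box is flush with the corner).

B is an open storage box with external size 232×204×400 mm and wall thickness 21 mm (the base is also 21 mm thick). The base covers the whole footprint; the four walls stand on the base, with the y-facing walls full-width and the x-facing walls fitting between their inner faces.

The open box is on top of the stool.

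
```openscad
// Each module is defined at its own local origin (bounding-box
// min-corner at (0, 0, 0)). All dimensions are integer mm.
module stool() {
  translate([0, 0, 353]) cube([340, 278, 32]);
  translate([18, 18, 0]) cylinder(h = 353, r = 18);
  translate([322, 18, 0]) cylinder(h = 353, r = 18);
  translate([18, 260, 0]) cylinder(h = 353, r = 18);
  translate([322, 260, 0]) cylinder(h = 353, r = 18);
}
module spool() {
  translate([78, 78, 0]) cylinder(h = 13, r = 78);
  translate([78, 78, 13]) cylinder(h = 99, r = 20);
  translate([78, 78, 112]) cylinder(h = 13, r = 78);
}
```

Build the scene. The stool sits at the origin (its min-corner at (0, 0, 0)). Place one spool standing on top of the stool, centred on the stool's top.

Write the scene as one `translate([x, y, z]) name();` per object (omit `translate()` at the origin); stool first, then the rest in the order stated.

stool();
translate([92, 61, 385]) spool();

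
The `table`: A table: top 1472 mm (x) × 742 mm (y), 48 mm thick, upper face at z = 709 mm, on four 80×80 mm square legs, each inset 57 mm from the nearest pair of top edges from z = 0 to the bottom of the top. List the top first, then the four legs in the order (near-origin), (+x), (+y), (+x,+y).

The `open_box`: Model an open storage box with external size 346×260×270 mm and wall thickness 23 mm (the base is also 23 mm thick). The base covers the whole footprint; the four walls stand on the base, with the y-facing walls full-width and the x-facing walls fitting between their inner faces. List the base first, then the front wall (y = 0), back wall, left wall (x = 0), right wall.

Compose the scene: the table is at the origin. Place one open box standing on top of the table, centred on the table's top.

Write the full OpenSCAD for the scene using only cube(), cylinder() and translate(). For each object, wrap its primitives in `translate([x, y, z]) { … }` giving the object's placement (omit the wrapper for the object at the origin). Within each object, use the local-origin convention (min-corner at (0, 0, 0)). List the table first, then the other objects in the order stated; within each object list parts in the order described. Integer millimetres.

translate([0, 0, 661]) cube([1472, 742, 48]);
translate([57, 57, 0]) cube([80, 80, 661]);
translate([1335, 57, 0]) cube([80, 80, 661]);
translate([57, 605, 0]) cube([80, 80, 661]);
translate([1335, 605, 0]) cube([80, 80, 661]);
translate([563, 241, 709]) {
  cube([346, 260, 23]);
  translate([0, 0, 23]) cube([346, 23, 247]);
  translate([0, 237, 23]) cube([346, 23, 247]);
  translate([0, 23, 23]) cube([23, 214, 247]);
  translate([323, 23, 23]) cube([23, 214, 247]);
}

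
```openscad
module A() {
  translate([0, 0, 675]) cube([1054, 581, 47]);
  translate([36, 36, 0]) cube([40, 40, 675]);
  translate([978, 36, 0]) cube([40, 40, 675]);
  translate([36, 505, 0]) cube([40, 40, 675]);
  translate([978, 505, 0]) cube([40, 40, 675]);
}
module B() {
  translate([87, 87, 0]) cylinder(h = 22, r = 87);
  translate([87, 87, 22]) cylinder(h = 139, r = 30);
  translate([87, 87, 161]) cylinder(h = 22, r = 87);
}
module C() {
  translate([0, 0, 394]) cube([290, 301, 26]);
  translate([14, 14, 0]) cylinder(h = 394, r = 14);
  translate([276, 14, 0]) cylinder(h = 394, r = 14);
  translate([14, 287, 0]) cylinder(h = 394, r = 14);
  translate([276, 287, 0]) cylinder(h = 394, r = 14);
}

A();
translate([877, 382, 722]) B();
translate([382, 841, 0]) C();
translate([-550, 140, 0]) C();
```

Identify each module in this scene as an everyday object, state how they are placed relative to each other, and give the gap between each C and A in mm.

Each stool's nearest face is 260 mm from the table's bounding box.

A is a table. B is a spool. C is a stool. The spool is on top of the table. Two stools sit around the table at the +y, −x sides. The gap between each stool and the table is 260 mm.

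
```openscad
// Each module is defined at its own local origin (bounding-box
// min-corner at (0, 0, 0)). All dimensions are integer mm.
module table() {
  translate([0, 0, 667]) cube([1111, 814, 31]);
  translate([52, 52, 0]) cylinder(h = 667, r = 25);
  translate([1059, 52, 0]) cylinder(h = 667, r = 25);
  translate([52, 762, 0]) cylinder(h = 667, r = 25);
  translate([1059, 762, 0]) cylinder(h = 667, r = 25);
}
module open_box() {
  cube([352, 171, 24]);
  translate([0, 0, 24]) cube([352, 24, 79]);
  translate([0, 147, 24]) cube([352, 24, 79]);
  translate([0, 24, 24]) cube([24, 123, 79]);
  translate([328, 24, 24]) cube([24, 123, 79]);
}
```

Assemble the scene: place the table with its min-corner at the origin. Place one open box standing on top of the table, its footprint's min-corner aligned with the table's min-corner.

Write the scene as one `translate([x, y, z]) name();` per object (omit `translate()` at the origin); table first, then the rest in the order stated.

table();
translate([0, 0, 698]) open_box();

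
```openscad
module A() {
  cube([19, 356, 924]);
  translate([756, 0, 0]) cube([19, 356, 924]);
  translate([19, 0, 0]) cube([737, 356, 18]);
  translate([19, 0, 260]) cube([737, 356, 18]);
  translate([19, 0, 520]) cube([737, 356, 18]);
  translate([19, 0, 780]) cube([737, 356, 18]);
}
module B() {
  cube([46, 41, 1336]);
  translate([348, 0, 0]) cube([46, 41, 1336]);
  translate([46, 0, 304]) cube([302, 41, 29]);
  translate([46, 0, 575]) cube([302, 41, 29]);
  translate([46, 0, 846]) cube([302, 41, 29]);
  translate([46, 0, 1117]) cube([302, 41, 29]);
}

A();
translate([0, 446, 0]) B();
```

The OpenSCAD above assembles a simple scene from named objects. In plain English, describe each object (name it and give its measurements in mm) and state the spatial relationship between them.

A is an open bookshelf. Two side panels, each 19 mm thick, 356 mm deep and 924 mm tall, stand 775 mm apart (outside-to-outside). Between them sit 4 shelves, each 18 mm thick and 356 mm deep, spanning the full gap between the sides. The bottom shelf rests on the floor (its underside at z = 0) and the clear gap between one shelf's top and the next shelf's underside is 242 mm.

B is a wooden ladder with two side rails of 46×41 mm section and 1336 mm height, set 394 mm apart overall. Between them run 4 rectangular rungs (41 mm deep, 29 mm thick), front faces flush with the rails' −y face. The bottom of the first rung is 304 mm above the floor and each subsequent rung is 271 mm higher than the one below.

The ladder is on the floor beside the bookshelf on its +y side.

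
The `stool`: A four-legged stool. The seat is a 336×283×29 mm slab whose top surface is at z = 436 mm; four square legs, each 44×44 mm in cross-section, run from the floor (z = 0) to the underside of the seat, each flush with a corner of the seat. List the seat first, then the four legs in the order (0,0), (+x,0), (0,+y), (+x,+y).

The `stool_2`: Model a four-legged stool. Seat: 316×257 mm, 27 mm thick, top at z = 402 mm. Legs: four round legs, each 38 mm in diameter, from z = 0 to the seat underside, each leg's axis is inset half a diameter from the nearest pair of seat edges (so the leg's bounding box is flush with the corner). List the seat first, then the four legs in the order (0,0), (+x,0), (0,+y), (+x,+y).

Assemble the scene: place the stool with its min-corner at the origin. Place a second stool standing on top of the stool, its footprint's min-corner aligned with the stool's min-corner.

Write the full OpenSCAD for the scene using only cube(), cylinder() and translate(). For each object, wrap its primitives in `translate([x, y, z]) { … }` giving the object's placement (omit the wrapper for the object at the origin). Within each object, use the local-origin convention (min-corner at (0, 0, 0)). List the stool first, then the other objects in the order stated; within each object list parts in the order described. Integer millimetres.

translate([0, 0, 407]) cube([336, 283, 29]);
cube([44, 44, 407]);
translate([292, 0, 0]) cube([44, 44, 407]);
translate([0, 239, 0]) cube([44, 44, 407]);
translate([292, 239, 0]) cube([44, 44, 407]);
translate([0, 0, 436]) {
  translate([0, 0, 375]) cube([316, 257, 27]);
  translate([19, 19, 0]) cylinder(h = 375, r = 19);
  translate([297, 19, 0]) cylinder(h = 375, r = 19);
  translate([19, 238, 0]) cylinder(h = 375, r = 19);
  translate([297, 238, 0]) cylinder(h = 375, r = 19);
}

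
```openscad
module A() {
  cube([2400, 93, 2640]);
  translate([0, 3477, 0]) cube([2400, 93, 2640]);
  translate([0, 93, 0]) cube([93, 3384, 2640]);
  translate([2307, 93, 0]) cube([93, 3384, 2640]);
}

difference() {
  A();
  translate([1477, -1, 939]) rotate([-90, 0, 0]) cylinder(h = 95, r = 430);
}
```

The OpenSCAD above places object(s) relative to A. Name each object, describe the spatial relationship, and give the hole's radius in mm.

A is a house frame. The house frame has a circular hole through its front wall. The hole's radius is 430 mm.

The subtracted cylinder has r = 430 mm.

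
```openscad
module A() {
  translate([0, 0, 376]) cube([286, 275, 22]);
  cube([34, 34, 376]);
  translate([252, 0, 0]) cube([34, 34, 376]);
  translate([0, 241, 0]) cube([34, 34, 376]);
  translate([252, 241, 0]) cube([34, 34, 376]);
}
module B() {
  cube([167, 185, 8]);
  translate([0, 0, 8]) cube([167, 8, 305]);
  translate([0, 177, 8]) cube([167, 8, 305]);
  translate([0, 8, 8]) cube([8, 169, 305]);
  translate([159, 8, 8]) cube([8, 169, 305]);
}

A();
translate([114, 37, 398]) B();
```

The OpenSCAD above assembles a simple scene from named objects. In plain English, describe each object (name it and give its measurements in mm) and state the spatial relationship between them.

A is a four-legged stool. The seat is 286×275 mm, 22 mm thick, top at z = 398 mm. It stands on four square legs, each 34×34 mm in cross-section, from z = 0 to the seat underside, each flush with a corner of the seat.

B is an open-topped rectangular box: outside dimensions 167×185×313 mm, with a uniform wall and base thickness of 8 mm. The base is a full 167×185 slab on the floor; four walls sit on top of the base. The front and back walls (the −y and +y sides) span the full width; the two side walls fit between them.

The open box is on top of the stool.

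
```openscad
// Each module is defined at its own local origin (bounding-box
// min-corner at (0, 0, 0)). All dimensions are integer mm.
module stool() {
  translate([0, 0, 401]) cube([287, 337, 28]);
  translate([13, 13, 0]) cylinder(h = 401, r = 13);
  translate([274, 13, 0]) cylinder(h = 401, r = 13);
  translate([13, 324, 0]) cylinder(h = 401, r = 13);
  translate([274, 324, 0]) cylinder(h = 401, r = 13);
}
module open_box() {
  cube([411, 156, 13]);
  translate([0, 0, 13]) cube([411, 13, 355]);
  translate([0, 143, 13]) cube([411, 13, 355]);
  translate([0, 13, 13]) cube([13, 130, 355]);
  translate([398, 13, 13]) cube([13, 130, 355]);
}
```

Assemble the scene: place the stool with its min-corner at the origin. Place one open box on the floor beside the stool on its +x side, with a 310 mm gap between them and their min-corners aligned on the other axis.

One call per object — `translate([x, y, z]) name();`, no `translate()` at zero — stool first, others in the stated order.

stool();
translate([597, 0, 0]) open_box();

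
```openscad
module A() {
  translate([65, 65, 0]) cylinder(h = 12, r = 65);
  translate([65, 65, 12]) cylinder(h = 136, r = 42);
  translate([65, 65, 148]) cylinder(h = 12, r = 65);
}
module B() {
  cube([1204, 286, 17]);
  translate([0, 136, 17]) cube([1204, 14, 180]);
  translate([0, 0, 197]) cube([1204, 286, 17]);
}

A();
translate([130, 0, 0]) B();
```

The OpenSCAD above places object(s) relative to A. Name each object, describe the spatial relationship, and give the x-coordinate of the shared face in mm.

A is a spool. B is an I-beam. The I-beam is against the spool's +x side, with their −y faces flush. The x-coordinate of the shared face is 130 mm.

The spool's +x face and the I-beam's −x face are both at x = 130 mm.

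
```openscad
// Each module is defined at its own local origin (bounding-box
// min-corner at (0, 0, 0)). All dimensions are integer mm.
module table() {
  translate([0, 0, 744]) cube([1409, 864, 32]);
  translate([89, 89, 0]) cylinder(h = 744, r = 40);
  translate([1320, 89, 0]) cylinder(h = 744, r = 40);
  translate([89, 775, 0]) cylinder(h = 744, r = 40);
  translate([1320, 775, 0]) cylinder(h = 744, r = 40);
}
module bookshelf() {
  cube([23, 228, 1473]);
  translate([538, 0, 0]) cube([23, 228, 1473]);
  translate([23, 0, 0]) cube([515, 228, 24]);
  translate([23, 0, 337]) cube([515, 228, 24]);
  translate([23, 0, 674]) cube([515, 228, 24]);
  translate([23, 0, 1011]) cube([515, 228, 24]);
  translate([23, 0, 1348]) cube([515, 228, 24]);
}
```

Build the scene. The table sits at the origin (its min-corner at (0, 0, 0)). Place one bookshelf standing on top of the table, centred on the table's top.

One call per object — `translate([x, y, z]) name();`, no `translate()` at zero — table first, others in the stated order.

table();
translate([424, 318, 776]) bookshelf();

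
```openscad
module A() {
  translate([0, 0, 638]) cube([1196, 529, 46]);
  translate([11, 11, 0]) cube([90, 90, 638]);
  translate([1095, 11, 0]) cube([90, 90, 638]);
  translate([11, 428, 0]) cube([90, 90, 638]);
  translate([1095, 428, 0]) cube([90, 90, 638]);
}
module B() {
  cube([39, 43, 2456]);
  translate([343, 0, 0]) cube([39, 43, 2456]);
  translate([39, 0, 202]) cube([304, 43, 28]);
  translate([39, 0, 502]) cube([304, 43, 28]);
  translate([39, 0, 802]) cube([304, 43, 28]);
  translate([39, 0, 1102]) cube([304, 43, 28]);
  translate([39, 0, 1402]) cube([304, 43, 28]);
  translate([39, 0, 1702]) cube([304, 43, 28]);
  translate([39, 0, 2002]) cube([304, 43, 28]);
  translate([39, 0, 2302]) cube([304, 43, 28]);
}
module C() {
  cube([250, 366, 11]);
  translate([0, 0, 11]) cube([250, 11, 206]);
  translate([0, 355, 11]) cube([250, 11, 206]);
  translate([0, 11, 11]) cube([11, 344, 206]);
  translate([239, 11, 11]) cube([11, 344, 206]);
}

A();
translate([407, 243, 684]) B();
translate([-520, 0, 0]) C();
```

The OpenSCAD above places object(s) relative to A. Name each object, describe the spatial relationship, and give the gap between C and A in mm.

A is a table. B is a ladder. C is an open box. The ladder is on top of the table, centred. The open box is on the floor beside the table on its −x side. The gap between the open box and the table is 270 mm.

The open box's nearest face is 270 mm from the table's −x face.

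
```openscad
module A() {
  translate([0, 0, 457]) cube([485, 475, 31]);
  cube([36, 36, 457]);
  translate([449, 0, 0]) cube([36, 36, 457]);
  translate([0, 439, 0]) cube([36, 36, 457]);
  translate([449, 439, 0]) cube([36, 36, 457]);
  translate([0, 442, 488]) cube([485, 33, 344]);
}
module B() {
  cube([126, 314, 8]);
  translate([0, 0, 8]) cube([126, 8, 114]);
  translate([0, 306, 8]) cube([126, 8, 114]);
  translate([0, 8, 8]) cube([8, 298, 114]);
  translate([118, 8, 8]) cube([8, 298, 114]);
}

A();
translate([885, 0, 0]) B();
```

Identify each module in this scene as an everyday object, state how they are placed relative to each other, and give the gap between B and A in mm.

The open box's nearest face is 400 mm from the chair's +x face.

A is a chair. B is an open box. The open box is on the floor beside the chair on its +x side. The gap between the open box and the chair is 400 mm.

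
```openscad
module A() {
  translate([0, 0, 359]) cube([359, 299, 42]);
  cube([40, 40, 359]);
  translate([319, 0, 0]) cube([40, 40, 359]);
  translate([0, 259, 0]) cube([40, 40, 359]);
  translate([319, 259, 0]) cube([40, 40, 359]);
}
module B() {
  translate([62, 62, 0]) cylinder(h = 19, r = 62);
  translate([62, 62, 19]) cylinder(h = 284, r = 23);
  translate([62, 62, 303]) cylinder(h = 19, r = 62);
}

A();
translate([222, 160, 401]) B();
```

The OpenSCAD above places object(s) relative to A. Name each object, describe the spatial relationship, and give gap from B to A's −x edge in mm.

A is a stool. B is a spool. The spool is on top of the stool. The gap from the spool to the stool's −x edge is 222 mm.

The spool's min-x is at 222; the stool's min-x is 0; gap = 222 mm.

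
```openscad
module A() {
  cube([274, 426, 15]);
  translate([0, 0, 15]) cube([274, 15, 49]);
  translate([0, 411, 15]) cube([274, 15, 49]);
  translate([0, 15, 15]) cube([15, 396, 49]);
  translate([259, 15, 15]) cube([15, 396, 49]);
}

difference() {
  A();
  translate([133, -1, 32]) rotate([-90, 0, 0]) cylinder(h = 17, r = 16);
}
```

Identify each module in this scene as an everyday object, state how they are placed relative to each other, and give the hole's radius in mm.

The subtracted cylinder has r = 16 mm.

A is an open box. The open box has a circular hole through its front wall. The hole's radius is 16 mm.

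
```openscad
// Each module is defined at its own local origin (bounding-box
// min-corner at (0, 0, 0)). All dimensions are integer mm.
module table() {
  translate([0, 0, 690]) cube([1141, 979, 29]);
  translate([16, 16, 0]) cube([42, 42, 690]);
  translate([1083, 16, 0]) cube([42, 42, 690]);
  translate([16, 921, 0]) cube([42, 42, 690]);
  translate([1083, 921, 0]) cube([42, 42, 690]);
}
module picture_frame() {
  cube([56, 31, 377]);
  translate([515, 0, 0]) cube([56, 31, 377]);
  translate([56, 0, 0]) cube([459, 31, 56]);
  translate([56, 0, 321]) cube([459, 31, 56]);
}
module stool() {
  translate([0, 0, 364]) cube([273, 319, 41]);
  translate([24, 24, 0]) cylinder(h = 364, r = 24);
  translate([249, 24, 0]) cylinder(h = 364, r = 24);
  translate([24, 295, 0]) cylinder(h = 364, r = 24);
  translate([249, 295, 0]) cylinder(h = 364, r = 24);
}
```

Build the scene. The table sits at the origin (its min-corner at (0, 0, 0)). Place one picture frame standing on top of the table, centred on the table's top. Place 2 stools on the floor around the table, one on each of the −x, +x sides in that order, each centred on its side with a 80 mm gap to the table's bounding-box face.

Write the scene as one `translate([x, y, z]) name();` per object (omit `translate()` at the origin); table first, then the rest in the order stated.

table();
translate([285, 474, 719]) picture_frame();
translate([-353, 330, 0]) stool();
translate([1221, 330, 0]) stool();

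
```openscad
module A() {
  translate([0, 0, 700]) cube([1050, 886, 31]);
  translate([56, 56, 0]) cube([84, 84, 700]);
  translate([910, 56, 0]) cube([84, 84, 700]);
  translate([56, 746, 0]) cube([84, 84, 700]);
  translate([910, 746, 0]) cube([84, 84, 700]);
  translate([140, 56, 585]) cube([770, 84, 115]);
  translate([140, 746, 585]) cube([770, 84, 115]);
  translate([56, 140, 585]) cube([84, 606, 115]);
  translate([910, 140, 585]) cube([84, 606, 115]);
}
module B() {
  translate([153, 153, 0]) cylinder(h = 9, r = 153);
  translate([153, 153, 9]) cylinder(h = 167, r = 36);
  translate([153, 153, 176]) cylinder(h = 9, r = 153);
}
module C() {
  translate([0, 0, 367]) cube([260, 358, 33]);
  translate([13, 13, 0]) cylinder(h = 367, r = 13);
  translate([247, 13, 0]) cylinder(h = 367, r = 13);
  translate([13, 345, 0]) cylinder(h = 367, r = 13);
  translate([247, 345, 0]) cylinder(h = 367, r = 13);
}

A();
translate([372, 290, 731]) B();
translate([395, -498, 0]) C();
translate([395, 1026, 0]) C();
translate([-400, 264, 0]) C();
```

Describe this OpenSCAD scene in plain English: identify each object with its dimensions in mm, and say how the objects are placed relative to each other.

A is a rectangular dining table. The top is 1050×886×31 mm with its upper surface at z = 731 mm. It stands on four 84×84 mm square legs, each inset 56 mm from the nearest pair of top edges, running from the floor to the underside of the top. Four apron rails, 84 mm thick and 115 mm tall, run between adjacent legs with their top edges flush with the underside of the top and their outer faces flush with the legs' outer faces.

B is a spool: two coaxial disc flanges of radius 153 mm and thickness 9 mm, joined by a core cylinder of radius 36 mm and height 167 mm. The lower flange rests on z = 0 and the three cylinders share a vertical axis.

C is a four-legged stool. The seat is 260×358 mm, 33 mm thick, top at z = 400 mm. It stands on four round legs, each 26 mm in diameter, from z = 0 to the seat underside, each leg's axis is inset half a diameter from the nearest pair of seat edges (so the leg's bounding box is flush with the corner).

The spool is on top of the table, centred. Three stools sit around the table at the −y, +y, −x sides.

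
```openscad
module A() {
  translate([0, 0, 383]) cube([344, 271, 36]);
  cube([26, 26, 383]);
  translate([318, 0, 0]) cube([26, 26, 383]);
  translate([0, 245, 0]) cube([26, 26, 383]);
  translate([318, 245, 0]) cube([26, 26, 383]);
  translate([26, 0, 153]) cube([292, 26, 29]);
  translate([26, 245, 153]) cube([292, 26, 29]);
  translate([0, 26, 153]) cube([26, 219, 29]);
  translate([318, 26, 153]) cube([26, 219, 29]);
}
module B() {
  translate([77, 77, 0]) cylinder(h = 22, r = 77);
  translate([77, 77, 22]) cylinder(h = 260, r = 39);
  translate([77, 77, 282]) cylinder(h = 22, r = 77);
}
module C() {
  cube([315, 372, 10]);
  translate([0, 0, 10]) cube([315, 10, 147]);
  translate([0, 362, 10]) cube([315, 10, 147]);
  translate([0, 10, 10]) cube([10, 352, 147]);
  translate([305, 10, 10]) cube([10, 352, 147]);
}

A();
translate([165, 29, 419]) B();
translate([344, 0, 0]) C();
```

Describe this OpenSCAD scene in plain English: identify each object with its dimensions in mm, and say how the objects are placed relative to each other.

A is a four-legged stool. The seat is a 344×271×36 mm slab whose top surface is at z = 419 mm; four square legs, each 26×26 mm in cross-section, run from the floor (z = 0) to the underside of the seat, each flush with a corner of the seat. Four stretchers, 26 mm wide and 29 mm tall, connect adjacent legs with their undersides at z = 153 mm, each running between the inner faces of the legs it joins and aligned with the legs' outer faces on the other axis.

B is a spool: two coaxial disc flanges of radius 77 mm and thickness 22 mm, joined by a core cylinder of radius 39 mm and height 260 mm. The lower flange rests on z = 0 and the three cylinders share a vertical axis.

C is an open-topped rectangular box: outside dimensions 315×372×157 mm, with a uniform wall and base thickness of 10 mm. The base is a full 315×372 slab on the floor; four walls sit on top of the base. The front and back walls (the −y and +y sides) span the full width; the two side walls fit between them.

The spool is on top of the stool. The open box is against the stool's +x side, with their −y faces flush.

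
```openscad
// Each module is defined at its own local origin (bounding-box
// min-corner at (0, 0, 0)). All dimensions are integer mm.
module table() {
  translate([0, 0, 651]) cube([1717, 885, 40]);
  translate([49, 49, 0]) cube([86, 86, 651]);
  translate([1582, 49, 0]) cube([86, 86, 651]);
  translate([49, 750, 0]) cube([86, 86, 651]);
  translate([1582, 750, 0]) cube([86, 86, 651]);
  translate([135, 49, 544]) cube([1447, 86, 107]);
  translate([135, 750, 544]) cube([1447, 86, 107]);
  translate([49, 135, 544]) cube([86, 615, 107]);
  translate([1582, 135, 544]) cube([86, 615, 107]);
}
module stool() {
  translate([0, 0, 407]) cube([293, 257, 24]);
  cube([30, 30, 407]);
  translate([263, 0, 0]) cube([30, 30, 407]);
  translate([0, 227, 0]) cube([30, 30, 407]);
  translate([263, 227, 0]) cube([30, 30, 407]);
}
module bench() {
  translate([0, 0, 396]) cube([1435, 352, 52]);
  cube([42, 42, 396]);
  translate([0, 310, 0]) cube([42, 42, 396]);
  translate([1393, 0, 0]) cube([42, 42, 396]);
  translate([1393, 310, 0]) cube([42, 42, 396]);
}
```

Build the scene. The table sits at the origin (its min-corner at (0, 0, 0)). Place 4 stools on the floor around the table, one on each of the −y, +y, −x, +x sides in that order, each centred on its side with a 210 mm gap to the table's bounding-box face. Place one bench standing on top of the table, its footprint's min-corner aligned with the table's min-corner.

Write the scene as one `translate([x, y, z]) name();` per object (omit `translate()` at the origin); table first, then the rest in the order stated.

table();
translate([712, -467, 0]) stool();
translate([712, 1095, 0]) stool();
translate([-503, 314, 0]) stool();
translate([1927, 314, 0]) stool();
translate([0, 0, 691]) bench();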